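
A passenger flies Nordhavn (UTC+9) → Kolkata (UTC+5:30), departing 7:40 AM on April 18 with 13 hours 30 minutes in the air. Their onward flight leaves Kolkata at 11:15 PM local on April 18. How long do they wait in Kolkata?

5 hours 35 minutes

Convert departure to UTC: 7:40 AM − 9:00 = 10:40 PM UTC on Apr 17.
Add 13 hours and 30 minutes flight time → 12:10 PM UTC (Apr 18).
Kolkata is UTC+5:30, so local arrival = 12:10 PM + 5:30 = 5:40 PM on Apr 18.
Layover = 11:15 PM − 5:40 PM = 5 hours 35 minutes.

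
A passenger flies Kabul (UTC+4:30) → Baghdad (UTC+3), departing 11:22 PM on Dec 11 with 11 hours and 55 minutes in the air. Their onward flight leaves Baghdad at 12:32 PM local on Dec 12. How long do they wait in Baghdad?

Convert departure to UTC: 11:22 PM − 4:30 = 6:52 PM UTC on Dec 11.
Add 11 hours 55 minutes flight time → 6:47 AM UTC (Dec 12).
Baghdad is UTC+3:00, so local arrival = 6:47 AM + 3:00 = 9:47 AM on Dec 12.
Layover = 12:32 PM − 9:47 AM = 2 hours 45 minutes.

2 hours 45 minutes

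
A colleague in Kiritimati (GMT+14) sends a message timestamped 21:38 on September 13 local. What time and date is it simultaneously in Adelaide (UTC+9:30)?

Adelaide is 4:30 behind Kiritimati.
Shift by the zone difference: 21:38 − 4:30 = 17:08 on Sep 13 in Adelaide.

17:08 on September 13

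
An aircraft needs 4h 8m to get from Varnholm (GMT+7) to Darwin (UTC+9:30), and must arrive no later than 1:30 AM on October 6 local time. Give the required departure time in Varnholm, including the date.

Target arrival in UTC: 1:30 AM − 9:30 = 4:00 PM on Oct 5.
Subtract 4 hours 8 minutes → departure 11:52 AM UTC on Oct 5.
Varnholm is UTC+7:00: 11:52 AM + 7:00 = 6:52 PM on Oct 5.

6:52 PM on October 5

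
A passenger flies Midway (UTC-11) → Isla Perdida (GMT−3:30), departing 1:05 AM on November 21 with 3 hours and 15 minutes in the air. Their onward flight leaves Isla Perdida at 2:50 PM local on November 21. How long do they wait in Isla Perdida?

3 hours

Convert departure to UTC: 1:05 AM + 11:00 = 12:05 PM UTC on Nov 21.
Add 3 hours 15 minutes flight time → 3:20 PM UTC.
Isla Perdida is UTC−3:30, so local arrival = 3:20 PM − 3:30 = 11:50 AM on Nov 21.
Layover = 2:50 PM − 11:50 AM = 3 hours.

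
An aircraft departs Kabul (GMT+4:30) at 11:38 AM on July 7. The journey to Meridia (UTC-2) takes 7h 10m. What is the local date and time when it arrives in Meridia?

12:18 PM on July 7

Meridia is 6:30 behind Kabul.
After 7 hours 10 minutes it is 6:48 PM in Kabul.
Shift by the zone difference: 6:48 PM − 6:30 = 12:18 PM on Jul 7 in Meridia.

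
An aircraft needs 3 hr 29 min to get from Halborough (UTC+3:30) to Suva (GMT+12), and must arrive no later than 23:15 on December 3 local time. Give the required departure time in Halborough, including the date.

11:16 on December 3

Target arrival in UTC: 23:15 − 12:00 = 11:15 on Dec 3.
Subtract 3 hours 29 minutes → departure 07:46 UTC on Dec 3.
Halborough is UTC+3:30: 07:46 + 3:30 = 11:16 on Dec 3.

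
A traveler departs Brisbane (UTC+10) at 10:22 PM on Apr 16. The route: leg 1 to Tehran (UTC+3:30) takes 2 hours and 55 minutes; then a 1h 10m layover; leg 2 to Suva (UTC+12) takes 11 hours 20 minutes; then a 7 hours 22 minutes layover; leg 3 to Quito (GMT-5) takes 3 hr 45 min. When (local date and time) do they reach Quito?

Convert departure to UTC: 10:22 PM − 10:00 = 12:22 PM UTC on Apr 16.
Add 2 hours 55 minutes leg 1 → 3:17 PM UTC.
Add 1 hour 10 minutes layover in Tehran → 4:27 PM UTC.
Add 11 hours 20 minutes leg 2 → 3:47 AM UTC (Apr 17).
Add 7 hours 22 minutes layover in Suva → 11:09 AM UTC.
Add 3 hours 45 minutes leg 3 → 2:54 PM UTC.
Quito is UTC−5:00, so local arrival = 2:54 PM − 5:00 = 9:54 AM on Apr 17.

9:54 AM on April 17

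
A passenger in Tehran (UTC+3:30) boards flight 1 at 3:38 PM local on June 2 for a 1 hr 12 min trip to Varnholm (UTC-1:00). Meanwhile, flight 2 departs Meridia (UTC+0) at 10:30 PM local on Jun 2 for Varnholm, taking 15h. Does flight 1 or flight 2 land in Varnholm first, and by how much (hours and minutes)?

the first, by 24 hours 10 minutes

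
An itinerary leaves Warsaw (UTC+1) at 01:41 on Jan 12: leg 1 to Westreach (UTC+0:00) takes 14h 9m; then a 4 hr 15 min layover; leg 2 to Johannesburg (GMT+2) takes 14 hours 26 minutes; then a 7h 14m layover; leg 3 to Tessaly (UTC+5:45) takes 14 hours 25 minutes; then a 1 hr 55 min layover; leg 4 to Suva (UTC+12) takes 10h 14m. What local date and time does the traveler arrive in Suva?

Convert departure to UTC: 01:41 − 1:00 = 00:41 UTC on Jan 12.
Add 14 hours 9 minutes leg 1 → 14:50 UTC.
Add 4 hours 15 minutes layover in Westreach → 19:05 UTC.
Add 14 hours and 26 minutes leg 2 → 09:31 UTC (Jan 13).
Add 7 hours and 14 minutes layover in Johannesburg → 16:45 UTC.
Add 14 hours 25 minutes leg 3 → 07:10 UTC (Jan 14).
Add 1 hour and 55 minutes layover in Tessaly → 09:05 UTC.
Add 10 hours and 14 minutes leg 4 → 19:19 UTC.
Suva is UTC+12:00, so local arrival = 19:19 + 12:00 = 07:19 on Jan 15.

07:19 on Jan 15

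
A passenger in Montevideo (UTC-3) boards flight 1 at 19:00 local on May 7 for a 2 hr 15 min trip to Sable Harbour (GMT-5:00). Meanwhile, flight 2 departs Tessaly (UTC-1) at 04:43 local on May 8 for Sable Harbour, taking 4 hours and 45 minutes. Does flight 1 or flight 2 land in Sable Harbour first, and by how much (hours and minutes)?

the first, by 10 hours 13 minutes

Flight 1 in UTC: 19:00 + 3:00 = 22:00 on May 7.
+2 hours and 15 minutes → arrive 00:15 UTC on May 8.
Flight 2 in UTC: 04:43 + 1:00 = 05:43 on May 8.
+4 hours 45 minutes → arrive 10:28 UTC on May 8.
Flight 1 lands earlier by 10 hours 13 minutes.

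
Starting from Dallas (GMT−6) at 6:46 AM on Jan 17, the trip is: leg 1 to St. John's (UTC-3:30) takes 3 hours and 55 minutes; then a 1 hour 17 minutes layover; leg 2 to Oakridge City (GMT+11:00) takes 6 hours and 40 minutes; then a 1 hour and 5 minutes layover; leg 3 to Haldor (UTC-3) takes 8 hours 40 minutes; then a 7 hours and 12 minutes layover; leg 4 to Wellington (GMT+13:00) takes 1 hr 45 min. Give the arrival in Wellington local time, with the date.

Convert departure to UTC: 6:46 AM + 6:00 = 12:46 PM UTC on Jan 17.
Add 3 hours 55 minutes leg 1 → 4:41 PM UTC.
Add 1 hour 17 minutes layover in St. John's → 5:58 PM UTC.
Add 6 hours and 40 minutes leg 2 → 12:38 AM UTC (Jan 18).
Add 1 hour 5 minutes layover in Oakridge City → 1:43 AM UTC.
Add 8 hours and 40 minutes leg 3 → 10:23 AM UTC.
Add 7 hours and 12 minutes layover in Haldor → 5:35 PM UTC.
Add 1 hour and 45 minutes leg 4 → 7:20 PM UTC.
Wellington is UTC+13:00, so local arrival = 7:20 PM + 13:00 = 8:20 AM on Jan 19.

8:20 AM on January 19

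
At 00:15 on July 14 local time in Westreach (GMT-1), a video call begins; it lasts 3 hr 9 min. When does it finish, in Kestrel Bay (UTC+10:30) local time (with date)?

Convert start to UTC: 00:15 + 1:00 = 01:15 UTC on Jul 14.
Add 3 hours and 9 minutes duration → 04:24 UTC.
Kestrel Bay is UTC+10:30, so local end time = 04:24 + 10:30 = 14:54 on Jul 14.

14:54 on July 14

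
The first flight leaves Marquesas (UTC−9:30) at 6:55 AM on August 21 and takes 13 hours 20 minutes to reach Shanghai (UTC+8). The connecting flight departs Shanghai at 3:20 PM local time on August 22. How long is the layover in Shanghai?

Convert departure to UTC: 6:55 AM + 9:30 = 4:25 PM UTC on Aug 21.
Add 13 hours 20 minutes flight time → 5:45 AM UTC (Aug 22).
Shanghai is UTC+8:00, so local arrival = 5:45 AM + 8:00 = 1:45 PM on Aug 22.
Layover = 3:20 PM − 1:45 PM = 1 hour 35 minutes.

1 hour 35 minutes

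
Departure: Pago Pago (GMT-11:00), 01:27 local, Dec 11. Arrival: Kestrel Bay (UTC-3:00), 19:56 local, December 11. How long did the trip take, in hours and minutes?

10 hours 29 minutes

Departure in UTC: 01:27 + 11:00 = 12:27 on Dec 11.
Arrival in UTC: 19:56 + 3:00 = 22:56 on Dec 11.
Elapsed = 22:56 − 12:27 = 10 hours 29 minutes.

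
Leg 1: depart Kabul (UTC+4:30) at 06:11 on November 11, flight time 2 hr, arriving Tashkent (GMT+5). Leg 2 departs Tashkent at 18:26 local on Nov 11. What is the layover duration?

Convert departure to UTC: 06:11 − 4:30 = 01:41 UTC on Nov 11.
Add 2 hours flight time → 03:41 UTC.
Tashkent is UTC+5:00, so local arrival = 03:41 + 5:00 = 08:41 on Nov 11.
Layover = 18:26 − 08:41 = 9 hours 45 minutes.

9 hours 45 minutes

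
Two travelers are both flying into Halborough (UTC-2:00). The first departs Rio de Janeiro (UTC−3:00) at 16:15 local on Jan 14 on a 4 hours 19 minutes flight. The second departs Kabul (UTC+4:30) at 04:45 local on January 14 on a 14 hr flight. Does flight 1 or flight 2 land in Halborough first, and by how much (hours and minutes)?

Flight 1 in UTC: 16:15 + 3:00 = 19:15 on Jan 14.
+4 hours 19 minutes → arrive 23:34 UTC on Jan 14.
Flight 2 in UTC: 04:45 − 4:30 = 00:15 on Jan 14.
+14 hours → arrive 14:15 UTC on Jan 14.
Flight 2 lands earlier by 9 hours 19 minutes.

the second, by 9 hours 19 minutes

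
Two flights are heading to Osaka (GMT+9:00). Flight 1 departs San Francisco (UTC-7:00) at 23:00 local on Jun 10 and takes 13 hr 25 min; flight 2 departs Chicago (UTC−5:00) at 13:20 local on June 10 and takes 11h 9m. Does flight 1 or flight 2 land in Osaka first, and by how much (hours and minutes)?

the second, by 13 hours 56 minutes

Flight 1 in UTC: 23:00 + 7:00 = 06:00 on Jun 11.
+13 hours and 25 minutes → arrive 19:25 UTC on Jun 11.
Flight 2 in UTC: 13:20 + 5:00 = 18:20 on Jun 10.
+11 hours and 9 minutes → arrive 05:29 UTC on Jun 11.
Flight 2 lands earlier by 13 hours 56 minutes.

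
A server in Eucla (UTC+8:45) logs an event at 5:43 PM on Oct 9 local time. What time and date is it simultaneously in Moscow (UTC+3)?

In UTC: 5:43 PM − 8:45 = 8:58 AM on Oct 9.
Moscow is UTC+3:00: 8:58 AM + 3:00 = 11:58 AM on Oct 9.

11:58 AM on October 9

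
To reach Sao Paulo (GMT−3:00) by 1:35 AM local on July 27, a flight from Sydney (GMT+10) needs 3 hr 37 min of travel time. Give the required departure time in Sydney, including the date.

Target arrival in UTC: 1:35 AM + 3:00 = 4:35 AM on Jul 27.
Subtract 3 hours and 37 minutes → departure 12:58 AM UTC on Jul 27.
Sydney is UTC+10:00: 12:58 AM + 10:00 = 10:58 AM on Jul 27.

10:58 AM on July 27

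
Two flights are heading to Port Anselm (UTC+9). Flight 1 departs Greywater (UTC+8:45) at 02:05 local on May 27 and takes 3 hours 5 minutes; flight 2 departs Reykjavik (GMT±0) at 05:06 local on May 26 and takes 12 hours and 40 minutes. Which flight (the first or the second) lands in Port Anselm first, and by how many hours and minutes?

the second, by 2 hours 39 minutes

Flight 1 in UTC: 02:05 − 8:45 = 17:20 on May 26.
+3 hours 5 minutes → arrive 20:25 UTC on May 26.
Flight 2 departs at 05:06 UTC (May 26).
+12 hours and 40 minutes → arrive 17:46 UTC on May 26.
Flight 2 lands earlier by 2 hours 39 minutes.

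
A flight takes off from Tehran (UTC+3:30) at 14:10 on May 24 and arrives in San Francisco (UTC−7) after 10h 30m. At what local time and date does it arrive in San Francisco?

14:10 on May 24

Convert departure to UTC: 14:10 − 3:30 = 10:40 UTC on May 24.
Add 10 hours and 30 minutes travel time → 21:10 UTC.
San Francisco is UTC−7:00, so local arrival = 21:10 − 7:00 = 14:10 on May 24.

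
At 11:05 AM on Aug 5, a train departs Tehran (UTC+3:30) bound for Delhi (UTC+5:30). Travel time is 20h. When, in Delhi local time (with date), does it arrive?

9:05 AM on August 6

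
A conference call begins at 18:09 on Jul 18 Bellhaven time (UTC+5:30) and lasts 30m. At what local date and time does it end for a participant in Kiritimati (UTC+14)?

Kiritimati is 8:30 ahead of Bellhaven.
After 30 minutes it is 18:39 in Bellhaven.
Shift by the zone difference: 18:39 + 8:30 = 03:09 on Jul 19 in Kiritimati.

03:09 on Jul 19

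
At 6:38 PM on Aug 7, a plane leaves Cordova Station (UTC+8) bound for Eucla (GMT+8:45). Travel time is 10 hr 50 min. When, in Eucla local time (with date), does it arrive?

Convert departure to UTC: 6:38 PM − 8:00 = 10:38 AM UTC on Aug 7.
Add 10 hours 50 minutes travel time → 9:28 PM UTC.
Eucla is UTC+8:45, so local arrival = 9:28 PM + 8:45 = 6:13 AM on Aug 8.

6:13 AM on August 8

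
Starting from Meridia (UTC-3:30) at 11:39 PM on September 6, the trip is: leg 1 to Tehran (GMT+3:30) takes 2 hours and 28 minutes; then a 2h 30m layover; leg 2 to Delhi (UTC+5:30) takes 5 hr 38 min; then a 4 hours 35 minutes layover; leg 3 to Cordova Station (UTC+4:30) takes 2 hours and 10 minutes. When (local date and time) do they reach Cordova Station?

1:00 AM on September 8

Convert departure to UTC: 11:39 PM + 3:30 = 3:09 AM UTC on Sep 7.
Add 2 hours 28 minutes leg 1 → 5:37 AM UTC.
Add 2 hours 30 minutes layover in Tehran → 8:07 AM UTC.
Add 5 hours and 38 minutes leg 2 → 1:45 PM UTC.
Add 4 hours and 35 minutes layover in Delhi → 6:20 PM UTC.
Add 2 hours and 10 minutes leg 3 → 8:30 PM UTC.
Cordova Station is UTC+4:30, so local arrival = 8:30 PM + 4:30 = 1:00 AM on Sep 8.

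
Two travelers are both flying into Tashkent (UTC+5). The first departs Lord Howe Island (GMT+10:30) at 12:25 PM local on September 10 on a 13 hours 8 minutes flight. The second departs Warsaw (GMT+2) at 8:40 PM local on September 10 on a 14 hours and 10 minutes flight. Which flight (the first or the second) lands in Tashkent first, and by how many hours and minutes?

Flight 1 in UTC: 12:25 PM − 10:30 = 1:55 AM on Sep 10.
+13 hours 8 minutes → arrive 3:03 PM UTC on Sep 10.
Flight 2 in UTC: 8:40 PM − 2:00 = 6:40 PM on Sep 10.
+14 hours and 10 minutes → arrive 8:50 AM UTC on Sep 11.
Flight 1 lands earlier by 17 hours 47 minutes.

the first, by 17 hours 47 minutes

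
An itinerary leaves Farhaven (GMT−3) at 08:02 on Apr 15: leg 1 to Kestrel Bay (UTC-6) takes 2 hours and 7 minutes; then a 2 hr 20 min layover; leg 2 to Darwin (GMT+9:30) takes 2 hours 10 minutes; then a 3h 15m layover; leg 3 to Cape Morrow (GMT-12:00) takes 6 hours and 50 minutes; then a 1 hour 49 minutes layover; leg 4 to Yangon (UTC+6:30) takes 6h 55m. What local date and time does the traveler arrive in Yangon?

18:58 on April 16

Convert departure to UTC: 08:02 + 3:00 = 11:02 UTC on Apr 15.
Add 2 hours and 7 minutes leg 1 → 13:09 UTC.
Add 2 hours 20 minutes layover in Kestrel Bay → 15:29 UTC.
Add 2 hours 10 minutes leg 2 → 17:39 UTC.
Add 3 hours 15 minutes layover in Darwin → 20:54 UTC.
Add 6 hours and 50 minutes leg 3 → 03:44 UTC (Apr 16).
Add 1 hour and 49 minutes layover in Cape Morrow → 05:33 UTC.
Add 6 hours 55 minutes leg 4 → 12:28 UTC.
Yangon is UTC+6:30, so local arrival = 12:28 + 6:30 = 18:58 on Apr 16.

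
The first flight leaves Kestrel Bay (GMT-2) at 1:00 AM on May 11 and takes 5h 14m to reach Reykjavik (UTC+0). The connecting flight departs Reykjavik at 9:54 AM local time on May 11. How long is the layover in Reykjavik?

Convert departure to UTC: 1:00 AM + 2:00 = 3:00 AM UTC on May 11.
Add 5 hours 14 minutes flight time → 8:14 AM UTC.
Reykjavik is UTC+0, so local arrival is the same: 8:14 AM on May 11.
Layover = 9:54 AM − 8:14 AM = 1 hour 40 minutes.

1 hour 40 minutes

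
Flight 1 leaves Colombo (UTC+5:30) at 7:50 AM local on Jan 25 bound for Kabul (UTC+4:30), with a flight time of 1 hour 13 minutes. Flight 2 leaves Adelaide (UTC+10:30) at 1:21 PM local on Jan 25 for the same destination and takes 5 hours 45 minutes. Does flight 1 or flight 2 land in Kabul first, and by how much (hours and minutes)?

the first, by 5 hours 3 minutes

Flight 1 in UTC: 7:50 AM − 5:30 = 2:20 AM on Jan 25.
+1 hour and 13 minutes → arrive 3:33 AM UTC on Jan 25.
Flight 2 in UTC: 1:21 PM − 10:30 = 2:51 AM on Jan 25.
+5 hours and 45 minutes → arrive 8:36 AM UTC on Jan 25.
Flight 1 lands earlier by 5 hours 3 minutes.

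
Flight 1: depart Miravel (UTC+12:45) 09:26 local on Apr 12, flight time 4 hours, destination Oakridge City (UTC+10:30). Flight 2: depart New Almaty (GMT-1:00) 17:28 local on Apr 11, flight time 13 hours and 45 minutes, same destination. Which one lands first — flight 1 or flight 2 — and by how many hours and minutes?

the first, by 7 hours 32 minutes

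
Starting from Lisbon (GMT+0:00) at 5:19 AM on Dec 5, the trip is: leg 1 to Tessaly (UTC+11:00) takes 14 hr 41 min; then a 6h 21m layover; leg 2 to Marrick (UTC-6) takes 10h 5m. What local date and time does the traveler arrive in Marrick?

Lisbon is at UTC+0, so departure is already 5:19 AM UTC on Dec 5.
Add 14 hours 41 minutes leg 1 → 8:00 PM UTC.
Add 6 hours 21 minutes layover in Tessaly → 2:21 AM UTC (Dec 6).
Add 10 hours and 5 minutes leg 2 → 12:26 PM UTC.
Marrick is UTC−6:00, so local arrival = 12:26 PM − 6:00 = 6:26 AM on Dec 6.

6:26 AM on Dec 6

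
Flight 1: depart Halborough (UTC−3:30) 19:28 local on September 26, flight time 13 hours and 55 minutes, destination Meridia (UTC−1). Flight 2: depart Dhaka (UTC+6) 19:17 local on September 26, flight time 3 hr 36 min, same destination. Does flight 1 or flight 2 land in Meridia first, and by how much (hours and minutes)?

Flight 1 in UTC: 19:28 + 3:30 = 22:58 on Sep 26.
+13 hours 55 minutes → arrive 12:53 UTC on Sep 27.
Flight 2 in UTC: 19:17 − 6:00 = 13:17 on Sep 26.
+3 hours 36 minutes → arrive 16:53 UTC on Sep 26.
Flight 2 lands earlier by 20 hours.

the second, by 20 hours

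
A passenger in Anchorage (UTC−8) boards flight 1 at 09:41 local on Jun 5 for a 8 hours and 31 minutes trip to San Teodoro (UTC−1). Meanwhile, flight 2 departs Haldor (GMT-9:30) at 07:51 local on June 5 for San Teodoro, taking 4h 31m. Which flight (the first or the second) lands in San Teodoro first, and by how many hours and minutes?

the second, by 4 hours 20 minutes

Flight 1 in UTC: 09:41 + 8:00 = 17:41 on Jun 5.
+8 hours and 31 minutes → arrive 02:12 UTC on Jun 6.
Flight 2 in UTC: 07:51 + 9:30 = 17:21 on Jun 5.
+4 hours and 31 minutes → arrive 21:52 UTC on Jun 5.
Flight 2 lands earlier by 4 hours 20 minutes.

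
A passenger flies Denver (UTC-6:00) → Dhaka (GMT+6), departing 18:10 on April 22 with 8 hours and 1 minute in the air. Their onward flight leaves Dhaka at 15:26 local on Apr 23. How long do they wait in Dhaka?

1 hour 15 minutes

Convert departure to UTC: 18:10 + 6:00 = 00:10 UTC on Apr 23.
Add 8 hours and 1 minute flight time → 08:11 UTC.
Dhaka is UTC+6:00, so local arrival = 08:11 + 6:00 = 14:11 on Apr 23.
Layover = 15:26 − 14:11 = 1 hour 15 minutes.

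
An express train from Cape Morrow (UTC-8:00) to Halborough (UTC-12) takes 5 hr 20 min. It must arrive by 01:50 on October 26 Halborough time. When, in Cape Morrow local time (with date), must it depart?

Target arrival in UTC: 01:50 + 12:00 = 13:50 on Oct 26.
Subtract 5 hours and 20 minutes → departure 08:30 UTC on Oct 26.
Cape Morrow is UTC−8:00: 08:30 − 8:00 = 00:30 on Oct 26.

00:30 on Oct 26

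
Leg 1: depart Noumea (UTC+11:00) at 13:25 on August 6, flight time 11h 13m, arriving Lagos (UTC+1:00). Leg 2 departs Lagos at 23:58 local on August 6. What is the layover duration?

9 hours 20 minutes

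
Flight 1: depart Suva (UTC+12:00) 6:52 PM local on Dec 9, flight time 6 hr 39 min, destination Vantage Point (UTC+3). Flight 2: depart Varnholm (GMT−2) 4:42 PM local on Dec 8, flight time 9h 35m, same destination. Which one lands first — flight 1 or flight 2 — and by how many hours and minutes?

the second, by 9 hours 14 minutes

Flight 1 in UTC: 6:52 PM − 12:00 = 6:52 AM on Dec 9.
+6 hours 39 minutes → arrive 1:31 PM UTC on Dec 9.
Flight 2 in UTC: 4:42 PM + 2:00 = 6:42 PM on Dec 8.
+9 hours 35 minutes → arrive 4:17 AM UTC on Dec 9.
Flight 2 lands earlier by 9 hours 14 minutes.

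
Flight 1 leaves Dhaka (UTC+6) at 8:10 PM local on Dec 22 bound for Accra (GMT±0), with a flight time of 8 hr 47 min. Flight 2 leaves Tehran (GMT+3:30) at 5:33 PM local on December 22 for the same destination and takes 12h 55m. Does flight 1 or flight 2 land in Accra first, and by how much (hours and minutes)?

Flight 1 in UTC: 8:10 PM − 6:00 = 2:10 PM on Dec 22.
+8 hours 47 minutes → arrive 10:57 PM UTC on Dec 22.
Flight 2 in UTC: 5:33 PM − 3:30 = 2:03 PM on Dec 22.
+12 hours 55 minutes → arrive 2:58 AM UTC on Dec 23.
Flight 1 lands earlier by 4 hours 1 minute.

the first, by 4 hours 1 minute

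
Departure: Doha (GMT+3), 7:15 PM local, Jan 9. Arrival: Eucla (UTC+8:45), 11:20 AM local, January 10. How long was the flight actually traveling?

Departure in UTC: 7:15 PM − 3:00 = 4:15 PM on Jan 9.
Arrival in UTC: 11:20 AM − 8:45 = 2:35 AM on Jan 10.
Elapsed = 2:35 AM − 4:15 PM (+1 day) = 10 hours 20 minutes.

10 hours 20 minutes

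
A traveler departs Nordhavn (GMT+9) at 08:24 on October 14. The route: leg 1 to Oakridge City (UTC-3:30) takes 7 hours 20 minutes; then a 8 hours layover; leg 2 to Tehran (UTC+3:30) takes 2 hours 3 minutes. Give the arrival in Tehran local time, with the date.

Convert departure to UTC: 08:24 − 9:00 = 23:24 UTC on Oct 13.
Add 7 hours and 20 minutes leg 1 → 06:44 UTC (Oct 14).
Add 8 hours layover in Oakridge City → 14:44 UTC.
Add 2 hours 3 minutes leg 2 → 16:47 UTC.
Tehran is UTC+3:30, so local arrival = 16:47 + 3:30 = 20:17 on Oct 14.

20:17 on October 14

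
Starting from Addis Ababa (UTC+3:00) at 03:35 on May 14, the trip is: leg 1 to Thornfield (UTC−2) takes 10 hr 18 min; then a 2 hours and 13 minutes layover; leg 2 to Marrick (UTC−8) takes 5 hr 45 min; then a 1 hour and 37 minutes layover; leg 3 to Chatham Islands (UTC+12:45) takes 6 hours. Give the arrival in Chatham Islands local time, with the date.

15:13 on May 15

Convert departure to UTC: 03:35 − 3:00 = 00:35 UTC on May 14.
Add 10 hours 18 minutes leg 1 → 10:53 UTC.
Add 2 hours 13 minutes layover in Thornfield → 13:06 UTC.
Add 5 hours 45 minutes leg 2 → 18:51 UTC.
Add 1 hour and 37 minutes layover in Marrick → 20:28 UTC.
Add 6 hours leg 3 → 02:28 UTC (May 15).
Chatham Islands is UTC+12:45, so local arrival = 02:28 + 12:45 = 15:13 on May 15.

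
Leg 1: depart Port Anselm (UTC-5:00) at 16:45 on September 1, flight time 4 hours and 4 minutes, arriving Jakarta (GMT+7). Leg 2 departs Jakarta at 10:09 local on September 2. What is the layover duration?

1 hour 20 minutes

Convert departure to UTC: 16:45 + 5:00 = 21:45 UTC on Sep 1.
Add 4 hours 4 minutes flight time → 01:49 UTC (Sep 2).
Jakarta is UTC+7:00, so local arrival = 01:49 + 7:00 = 08:49 on Sep 2.
Layover = 10:09 − 08:49 = 1 hour 20 minutes.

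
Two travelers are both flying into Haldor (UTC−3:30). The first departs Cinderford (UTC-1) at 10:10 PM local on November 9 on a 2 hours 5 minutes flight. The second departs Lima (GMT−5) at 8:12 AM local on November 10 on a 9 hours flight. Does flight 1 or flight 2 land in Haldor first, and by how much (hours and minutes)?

the first, by 20 hours 57 minutes

Flight 1 in UTC: 10:10 PM + 1:00 = 11:10 PM on Nov 9.
+2 hours 5 minutes → arrive 1:15 AM UTC on Nov 10.
Flight 2 in UTC: 8:12 AM + 5:00 = 1:12 PM on Nov 10.
+9 hours → arrive 10:12 PM UTC on Nov 10.
Flight 1 lands earlier by 20 hours 57 minutes.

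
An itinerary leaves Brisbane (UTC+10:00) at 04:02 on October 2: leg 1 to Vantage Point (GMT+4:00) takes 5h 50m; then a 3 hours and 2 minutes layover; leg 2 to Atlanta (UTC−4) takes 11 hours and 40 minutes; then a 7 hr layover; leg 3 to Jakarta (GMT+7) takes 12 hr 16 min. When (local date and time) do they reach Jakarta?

Convert departure to UTC: 04:02 − 10:00 = 18:02 UTC on Oct 1.
Add 5 hours and 50 minutes leg 1 → 23:52 UTC.
Add 3 hours and 2 minutes layover in Vantage Point → 02:54 UTC (Oct 2).
Add 11 hours 40 minutes leg 2 → 14:34 UTC.
Add 7 hours layover in Atlanta → 21:34 UTC.
Add 12 hours and 16 minutes leg 3 → 09:50 UTC (Oct 3).
Jakarta is UTC+7:00, so local arrival = 09:50 + 7:00 = 16:50 on Oct 3.

16:50 on October 3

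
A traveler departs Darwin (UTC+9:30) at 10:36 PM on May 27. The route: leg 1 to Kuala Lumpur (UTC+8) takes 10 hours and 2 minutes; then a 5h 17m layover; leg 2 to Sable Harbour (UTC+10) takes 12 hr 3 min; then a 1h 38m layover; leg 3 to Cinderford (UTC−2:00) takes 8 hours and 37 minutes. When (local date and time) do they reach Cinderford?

Convert departure to UTC: 10:36 PM − 9:30 = 1:06 PM UTC on May 27.
Add 10 hours and 2 minutes leg 1 → 11:08 PM UTC.
Add 5 hours 17 minutes layover in Kuala Lumpur → 4:25 AM UTC (May 28).
Add 12 hours and 3 minutes leg 2 → 4:28 PM UTC.
Add 1 hour and 38 minutes layover in Sable Harbour → 6:06 PM UTC.
Add 8 hours and 37 minutes leg 3 → 2:43 AM UTC (May 29).
Cinderford is UTC−2:00, so local arrival = 2:43 AM − 2:00 = 12:43 AM on May 29.

12:43 AM on May 29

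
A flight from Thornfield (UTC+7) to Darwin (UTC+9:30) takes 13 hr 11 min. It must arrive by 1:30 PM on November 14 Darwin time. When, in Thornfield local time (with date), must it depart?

9:49 PM on November 13

Target arrival in UTC: 1:30 PM − 9:30 = 4:00 AM on Nov 14.
Subtract 13 hours 11 minutes → departure 2:49 PM UTC on Nov 13.
Thornfield is UTC+7:00: 2:49 PM + 7:00 = 9:49 PM on Nov 13.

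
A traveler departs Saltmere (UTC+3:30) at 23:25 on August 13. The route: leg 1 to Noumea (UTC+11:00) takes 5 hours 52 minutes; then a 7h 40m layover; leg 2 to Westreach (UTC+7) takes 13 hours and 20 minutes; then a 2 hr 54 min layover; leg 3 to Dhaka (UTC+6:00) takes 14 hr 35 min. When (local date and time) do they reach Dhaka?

Convert departure to UTC: 23:25 − 3:30 = 19:55 UTC on Aug 13.
Add 5 hours and 52 minutes leg 1 → 01:47 UTC (Aug 14).
Add 7 hours 40 minutes layover in Noumea → 09:27 UTC.
Add 13 hours and 20 minutes leg 2 → 22:47 UTC.
Add 2 hours and 54 minutes layover in Westreach → 01:41 UTC (Aug 15).
Add 14 hours and 35 minutes leg 3 → 16:16 UTC.
Dhaka is UTC+6:00, so local arrival = 16:16 + 6:00 = 22:16 on Aug 15.

22:16 on August 15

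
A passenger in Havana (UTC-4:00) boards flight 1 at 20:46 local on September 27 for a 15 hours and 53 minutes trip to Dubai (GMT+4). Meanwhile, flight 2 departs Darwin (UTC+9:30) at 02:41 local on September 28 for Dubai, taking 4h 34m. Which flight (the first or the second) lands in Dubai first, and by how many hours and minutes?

the second, by 18 hours 54 minutes

Flight 1 in UTC: 20:46 + 4:00 = 00:46 on Sep 28.
+15 hours and 53 minutes → arrive 16:39 UTC on Sep 28.
Flight 2 in UTC: 02:41 − 9:30 = 17:11 on Sep 27.
+4 hours 34 minutes → arrive 21:45 UTC on Sep 27.
Flight 2 lands earlier by 18 hours 54 minutes.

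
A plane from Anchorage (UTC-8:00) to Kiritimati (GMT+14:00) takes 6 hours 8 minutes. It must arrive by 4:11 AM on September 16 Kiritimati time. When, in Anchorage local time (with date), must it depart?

Target arrival in UTC: 4:11 AM − 14:00 = 2:11 PM on Sep 15.
Subtract 6 hours and 8 minutes → departure 8:03 AM UTC on Sep 15.
Anchorage is UTC−8:00: 8:03 AM − 8:00 = 12:03 AM on Sep 15.

12:03 AM on September 15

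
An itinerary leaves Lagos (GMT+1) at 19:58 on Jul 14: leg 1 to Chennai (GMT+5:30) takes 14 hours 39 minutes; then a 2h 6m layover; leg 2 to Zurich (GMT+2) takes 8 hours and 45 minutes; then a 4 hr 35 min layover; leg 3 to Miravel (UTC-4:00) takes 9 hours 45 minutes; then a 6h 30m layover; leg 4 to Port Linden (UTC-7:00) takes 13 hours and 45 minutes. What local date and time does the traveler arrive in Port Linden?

00:03 on July 17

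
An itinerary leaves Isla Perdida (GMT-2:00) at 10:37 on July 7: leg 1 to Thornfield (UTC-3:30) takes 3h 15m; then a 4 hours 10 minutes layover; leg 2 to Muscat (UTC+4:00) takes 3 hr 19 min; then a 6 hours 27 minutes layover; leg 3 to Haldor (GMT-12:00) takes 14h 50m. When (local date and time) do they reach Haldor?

Convert departure to UTC: 10:37 + 2:00 = 12:37 UTC on Jul 7.
Add 3 hours 15 minutes leg 1 → 15:52 UTC.
Add 4 hours and 10 minutes layover in Thornfield → 20:02 UTC.
Add 3 hours and 19 minutes leg 2 → 23:21 UTC.
Add 6 hours 27 minutes layover in Muscat → 05:48 UTC (Jul 8).
Add 14 hours 50 minutes leg 3 → 20:38 UTC.
Haldor is UTC−12:00, so local arrival = 20:38 − 12:00 = 08:38 on Jul 8.

08:38 on Jul 8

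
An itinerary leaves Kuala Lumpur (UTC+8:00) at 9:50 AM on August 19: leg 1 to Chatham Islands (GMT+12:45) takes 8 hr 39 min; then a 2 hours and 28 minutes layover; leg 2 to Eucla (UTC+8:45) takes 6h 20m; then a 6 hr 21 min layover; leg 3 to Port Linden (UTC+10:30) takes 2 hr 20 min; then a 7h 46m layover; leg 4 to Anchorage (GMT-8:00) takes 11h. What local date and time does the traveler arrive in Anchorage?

2:44 PM on Aug 20

Convert departure to UTC: 9:50 AM − 8:00 = 1:50 AM UTC on Aug 19.
Add 8 hours and 39 minutes leg 1 → 10:29 AM UTC.
Add 2 hours 28 minutes layover in Chatham Islands → 12:57 PM UTC.
Add 6 hours 20 minutes leg 2 → 7:17 PM UTC.
Add 6 hours 21 minutes layover in Eucla → 1:38 AM UTC (Aug 20).
Add 2 hours and 20 minutes leg 3 → 3:58 AM UTC.
Add 7 hours 46 minutes layover in Port Linden → 11:44 AM UTC.
Add 11 hours leg 4 → 10:44 PM UTC.
Anchorage is UTC−8:00, so local arrival = 10:44 PM − 8:00 = 2:44 PM on Aug 20.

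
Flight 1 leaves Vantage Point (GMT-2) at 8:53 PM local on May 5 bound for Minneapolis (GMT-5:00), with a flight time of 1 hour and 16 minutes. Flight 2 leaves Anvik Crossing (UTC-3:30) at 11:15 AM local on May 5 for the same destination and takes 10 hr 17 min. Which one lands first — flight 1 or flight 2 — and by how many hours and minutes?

the first, by 53 minutes

Flight 1 in UTC: 8:53 PM + 2:00 = 10:53 PM on May 5.
+1 hour and 16 minutes → arrive 12:09 AM UTC on May 6.
Flight 2 in UTC: 11:15 AM + 3:30 = 2:45 PM on May 5.
+10 hours 17 minutes → arrive 1:02 AM UTC on May 6.
Flight 1 lands earlier by 53 minutes.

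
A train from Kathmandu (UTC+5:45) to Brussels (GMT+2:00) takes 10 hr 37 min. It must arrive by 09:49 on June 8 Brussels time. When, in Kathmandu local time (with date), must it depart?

02:57 on Jun 8

Target arrival in UTC: 09:49 − 2:00 = 07:49 on Jun 8.
Subtract 10 hours 37 minutes → departure 21:12 UTC on Jun 7.
Kathmandu is UTC+5:45: 21:12 + 5:45 = 02:57 on Jun 8.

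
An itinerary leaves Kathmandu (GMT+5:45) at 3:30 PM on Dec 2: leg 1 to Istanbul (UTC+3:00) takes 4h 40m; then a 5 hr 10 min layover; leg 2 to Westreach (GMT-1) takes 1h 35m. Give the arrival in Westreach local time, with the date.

8:10 PM on Dec 2

Convert departure to UTC: 3:30 PM − 5:45 = 9:45 AM UTC on Dec 2.
Add 4 hours and 40 minutes leg 1 → 2:25 PM UTC.
Add 5 hours and 10 minutes layover in Istanbul → 7:35 PM UTC.
Add 1 hour 35 minutes leg 2 → 9:10 PM UTC.
Westreach is UTC−1:00, so local arrival = 9:10 PM − 1:00 = 8:10 PM on Dec 2.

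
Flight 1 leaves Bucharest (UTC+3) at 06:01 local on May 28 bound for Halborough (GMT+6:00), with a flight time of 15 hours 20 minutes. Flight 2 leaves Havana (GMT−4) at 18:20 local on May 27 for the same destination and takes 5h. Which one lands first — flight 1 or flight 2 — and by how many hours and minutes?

Flight 1 in UTC: 06:01 − 3:00 = 03:01 on May 28.
+15 hours and 20 minutes → arrive 18:21 UTC on May 28.
Flight 2 in UTC: 18:20 + 4:00 = 22:20 on May 27.
+5 hours → arrive 03:20 UTC on May 28.
Flight 2 lands earlier by 15 hours 1 minute.

the second, by 15 hours 1 minute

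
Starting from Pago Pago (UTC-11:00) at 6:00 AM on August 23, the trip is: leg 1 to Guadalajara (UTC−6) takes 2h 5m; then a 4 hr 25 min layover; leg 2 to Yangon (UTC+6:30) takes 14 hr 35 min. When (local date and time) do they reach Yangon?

8:35 PM on Aug 24

Convert departure to UTC: 6:00 AM + 11:00 = 5:00 PM UTC on Aug 23.
Add 2 hours 5 minutes leg 1 → 7:05 PM UTC.
Add 4 hours 25 minutes layover in Guadalajara → 11:30 PM UTC.
Add 14 hours and 35 minutes leg 2 → 2:05 PM UTC (Aug 24).
Yangon is UTC+6:30, so local arrival = 2:05 PM + 6:30 = 8:35 PM on Aug 24.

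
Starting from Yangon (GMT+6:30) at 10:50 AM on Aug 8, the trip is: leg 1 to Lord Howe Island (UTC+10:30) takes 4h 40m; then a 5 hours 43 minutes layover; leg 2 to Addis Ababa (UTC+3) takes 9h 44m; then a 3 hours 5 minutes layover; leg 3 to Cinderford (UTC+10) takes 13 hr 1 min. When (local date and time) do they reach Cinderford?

Convert departure to UTC: 10:50 AM − 6:30 = 4:20 AM UTC on Aug 8.
Add 4 hours 40 minutes leg 1 → 9:00 AM UTC.
Add 5 hours and 43 minutes layover in Lord Howe Island → 2:43 PM UTC.
Add 9 hours 44 minutes leg 2 → 12:27 AM UTC (Aug 9).
Add 3 hours 5 minutes layover in Addis Ababa → 3:32 AM UTC.
Add 13 hours 1 minute leg 3 → 4:33 PM UTC.
Cinderford is UTC+10:00, so local arrival = 4:33 PM + 10:00 = 2:33 AM on Aug 10.

2:33 AM on August 10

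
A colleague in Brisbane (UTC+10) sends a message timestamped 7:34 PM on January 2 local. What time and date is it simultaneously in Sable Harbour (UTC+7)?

4:34 PM on January 2

In UTC: 7:34 PM − 10:00 = 9:34 AM on Jan 2.
Sable Harbour is UTC+7:00: 9:34 AM + 7:00 = 4:34 PM on Jan 2.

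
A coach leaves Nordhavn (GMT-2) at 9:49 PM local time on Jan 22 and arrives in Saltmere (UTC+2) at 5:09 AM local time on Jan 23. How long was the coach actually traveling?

3 hours 20 minutes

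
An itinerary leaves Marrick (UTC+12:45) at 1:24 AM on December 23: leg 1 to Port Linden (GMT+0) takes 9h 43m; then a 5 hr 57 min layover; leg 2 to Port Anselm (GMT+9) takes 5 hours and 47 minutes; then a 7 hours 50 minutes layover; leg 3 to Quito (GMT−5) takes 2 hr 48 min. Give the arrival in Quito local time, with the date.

3:44 PM on Dec 23

Convert departure to UTC: 1:24 AM − 12:45 = 12:39 PM UTC on Dec 22.
Add 9 hours 43 minutes leg 1 → 10:22 PM UTC.
Add 5 hours 57 minutes layover in Port Linden → 4:19 AM UTC (Dec 23).
Add 5 hours 47 minutes leg 2 → 10:06 AM UTC.
Add 7 hours and 50 minutes layover in Port Anselm → 5:56 PM UTC.
Add 2 hours and 48 minutes leg 3 → 8:44 PM UTC.
Quito is UTC−5:00, so local arrival = 8:44 PM − 5:00 = 3:44 PM on Dec 23.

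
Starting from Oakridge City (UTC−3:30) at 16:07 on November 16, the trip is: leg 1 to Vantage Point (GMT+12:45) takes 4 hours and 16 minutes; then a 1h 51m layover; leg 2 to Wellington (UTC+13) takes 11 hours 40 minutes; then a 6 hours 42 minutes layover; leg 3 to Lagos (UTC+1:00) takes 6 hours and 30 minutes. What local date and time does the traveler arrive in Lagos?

03:36 on Nov 18

Convert departure to UTC: 16:07 + 3:30 = 19:37 UTC on Nov 16.
Add 4 hours 16 minutes leg 1 → 23:53 UTC.
Add 1 hour and 51 minutes layover in Vantage Point → 01:44 UTC (Nov 17).
Add 11 hours and 40 minutes leg 2 → 13:24 UTC.
Add 6 hours and 42 minutes layover in Wellington → 20:06 UTC.
Add 6 hours 30 minutes leg 3 → 02:36 UTC (Nov 18).
Lagos is UTC+1:00, so local arrival = 02:36 + 1:00 = 03:36 on Nov 18.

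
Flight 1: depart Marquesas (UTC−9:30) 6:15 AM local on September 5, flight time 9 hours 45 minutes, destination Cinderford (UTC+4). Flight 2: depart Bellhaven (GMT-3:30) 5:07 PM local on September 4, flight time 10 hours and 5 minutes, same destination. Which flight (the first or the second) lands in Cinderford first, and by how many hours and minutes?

the second, by 18 hours 48 minutes

Flight 1 in UTC: 6:15 AM + 9:30 = 3:45 PM on Sep 5.
+9 hours 45 minutes → arrive 1:30 AM UTC on Sep 6.
Flight 2 in UTC: 5:07 PM + 3:30 = 8:37 PM on Sep 4.
+10 hours 5 minutes → arrive 6:42 AM UTC on Sep 5.
Flight 2 lands earlier by 18 hours 48 minutes.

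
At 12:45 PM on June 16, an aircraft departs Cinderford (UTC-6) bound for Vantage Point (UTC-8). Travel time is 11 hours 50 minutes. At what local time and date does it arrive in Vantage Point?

Convert departure to UTC: 12:45 PM + 6:00 = 6:45 PM UTC on Jun 16.
Add 11 hours and 50 minutes travel time → 6:35 AM UTC (Jun 17).
Vantage Point is UTC−8:00, so local arrival = 6:35 AM − 8:00 = 10:35 PM on Jun 16.

10:35 PM on Jun 16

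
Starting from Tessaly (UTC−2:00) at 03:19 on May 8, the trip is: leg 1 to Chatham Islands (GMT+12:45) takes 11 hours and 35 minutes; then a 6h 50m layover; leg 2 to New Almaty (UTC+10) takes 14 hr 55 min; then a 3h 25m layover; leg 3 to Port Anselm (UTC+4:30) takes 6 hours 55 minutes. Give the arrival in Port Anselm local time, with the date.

Convert departure to UTC: 03:19 + 2:00 = 05:19 UTC on May 8.
Add 11 hours and 35 minutes leg 1 → 16:54 UTC.
Add 6 hours and 50 minutes layover in Chatham Islands → 23:44 UTC.
Add 14 hours 55 minutes leg 2 → 14:39 UTC (May 9).
Add 3 hours and 25 minutes layover in New Almaty → 18:04 UTC.
Add 6 hours 55 minutes leg 3 → 00:59 UTC (May 10).
Port Anselm is UTC+4:30, so local arrival = 00:59 + 4:30 = 05:29 on May 10.

05:29 on May 10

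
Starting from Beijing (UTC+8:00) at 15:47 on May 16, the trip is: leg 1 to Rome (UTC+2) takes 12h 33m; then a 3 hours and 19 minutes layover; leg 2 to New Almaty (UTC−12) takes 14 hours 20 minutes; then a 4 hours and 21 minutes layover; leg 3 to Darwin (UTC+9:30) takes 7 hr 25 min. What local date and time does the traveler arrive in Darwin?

11:15 on May 18

Convert departure to UTC: 15:47 − 8:00 = 07:47 UTC on May 16.
Add 12 hours 33 minutes leg 1 → 20:20 UTC.
Add 3 hours 19 minutes layover in Rome → 23:39 UTC.
Add 14 hours and 20 minutes leg 2 → 13:59 UTC (May 17).
Add 4 hours 21 minutes layover in New Almaty → 18:20 UTC.
Add 7 hours 25 minutes leg 3 → 01:45 UTC (May 18).
Darwin is UTC+9:30, so local arrival = 01:45 + 9:30 = 11:15 on May 18.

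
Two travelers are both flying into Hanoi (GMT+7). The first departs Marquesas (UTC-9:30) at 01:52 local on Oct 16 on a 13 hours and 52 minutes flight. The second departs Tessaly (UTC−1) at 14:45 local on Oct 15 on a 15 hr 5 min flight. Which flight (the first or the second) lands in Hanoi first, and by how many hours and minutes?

the second, by 18 hours 24 minutes

Flight 1 in UTC: 01:52 + 9:30 = 11:22 on Oct 16.
+13 hours 52 minutes → arrive 01:14 UTC on Oct 17.
Flight 2 in UTC: 14:45 + 1:00 = 15:45 on Oct 15.
+15 hours and 5 minutes → arrive 06:50 UTC on Oct 16.
Flight 2 lands earlier by 18 hours 24 minutes.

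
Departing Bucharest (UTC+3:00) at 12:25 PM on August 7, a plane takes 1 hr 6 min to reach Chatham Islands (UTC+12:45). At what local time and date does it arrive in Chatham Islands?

11:16 PM on August 7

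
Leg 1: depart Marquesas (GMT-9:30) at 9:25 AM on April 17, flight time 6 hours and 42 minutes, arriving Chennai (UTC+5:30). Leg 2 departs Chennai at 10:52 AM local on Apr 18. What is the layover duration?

Convert departure to UTC: 9:25 AM + 9:30 = 6:55 PM UTC on Apr 17.
Add 6 hours 42 minutes flight time → 1:37 AM UTC (Apr 18).
Chennai is UTC+5:30, so local arrival = 1:37 AM + 5:30 = 7:07 AM on Apr 18.
Layover = 10:52 AM − 7:07 AM = 3 hours 45 minutes.

3 hours 45 minutes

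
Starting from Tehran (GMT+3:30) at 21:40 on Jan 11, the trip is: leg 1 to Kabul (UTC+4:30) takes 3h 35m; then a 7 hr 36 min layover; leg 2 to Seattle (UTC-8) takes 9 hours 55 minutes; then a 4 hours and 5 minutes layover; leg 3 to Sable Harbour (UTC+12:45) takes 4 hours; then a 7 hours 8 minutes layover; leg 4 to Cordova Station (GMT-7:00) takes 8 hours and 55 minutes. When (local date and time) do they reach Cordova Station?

Convert departure to UTC: 21:40 − 3:30 = 18:10 UTC on Jan 11.
Add 3 hours 35 minutes leg 1 → 21:45 UTC.
Add 7 hours 36 minutes layover in Kabul → 05:21 UTC (Jan 12).
Add 9 hours and 55 minutes leg 2 → 15:16 UTC.
Add 4 hours and 5 minutes layover in Seattle → 19:21 UTC.
Add 4 hours leg 3 → 23:21 UTC.
Add 7 hours and 8 minutes layover in Sable Harbour → 06:29 UTC (Jan 13).
Add 8 hours and 55 minutes leg 4 → 15:24 UTC.
Cordova Station is UTC−7:00, so local arrival = 15:24 − 7:00 = 08:24 on Jan 13.

08:24 on Jan 13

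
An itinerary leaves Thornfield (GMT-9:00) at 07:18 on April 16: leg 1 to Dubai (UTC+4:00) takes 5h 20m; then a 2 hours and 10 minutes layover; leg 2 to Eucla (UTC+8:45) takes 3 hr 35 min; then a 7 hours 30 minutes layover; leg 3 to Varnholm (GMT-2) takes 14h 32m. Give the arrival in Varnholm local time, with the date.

Convert departure to UTC: 07:18 + 9:00 = 16:18 UTC on Apr 16.
Add 5 hours and 20 minutes leg 1 → 21:38 UTC.
Add 2 hours and 10 minutes layover in Dubai → 23:48 UTC.
Add 3 hours and 35 minutes leg 2 → 03:23 UTC (Apr 17).
Add 7 hours 30 minutes layover in Eucla → 10:53 UTC.
Add 14 hours and 32 minutes leg 3 → 01:25 UTC (Apr 18).
Varnholm is UTC−2:00, so local arrival = 01:25 − 2:00 = 23:25 on Apr 17.

23:25 on April 17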